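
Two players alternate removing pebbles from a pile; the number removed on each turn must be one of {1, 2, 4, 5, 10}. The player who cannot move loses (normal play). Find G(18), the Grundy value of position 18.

0

n :  0  1  2  3  4  5  6  7  8  9 10 11 12 13 14 15 16 17 18
G :  0  1  2  0  1  2  0  1  2  0  1  2  0  1  2  0  1  2  0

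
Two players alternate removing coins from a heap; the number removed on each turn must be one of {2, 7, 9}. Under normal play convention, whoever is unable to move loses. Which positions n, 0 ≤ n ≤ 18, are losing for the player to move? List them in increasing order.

0, 1, 4, 5, 15, 16

G(0) = 0
G(1) = mex{} = 0
G(2) = mex{0} = 1
G(3) = mex{0} = 1
G(4) = mex{1} = 0
G(5) = mex{1} = 0
G(6) = mex{0} = 1
G(7) = mex{0,0} = 1
G(8) = mex{1,0} = 2
G(9) = mex{1,1,0} = 2
G(10) = mex{2,1,0} = 3
G(11) = mex{2,0,1} = 3
G(12) = mex{3,0,1} = 2
G(13) = mex{3,1,0} = 2
G(14) = mex{2,1,0} = 3
G(15) = mex{2,2,1} = 0
G(16) = mex{3,2,1} = 0
G(17) = mex{0,3,2} = 1
G(18) = mex{0,3,2} = 1
P-positions are exactly the n with G(n) = 0.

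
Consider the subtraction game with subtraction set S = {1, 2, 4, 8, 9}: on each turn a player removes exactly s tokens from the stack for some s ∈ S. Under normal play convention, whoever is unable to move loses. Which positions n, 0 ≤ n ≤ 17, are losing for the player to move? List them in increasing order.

0, 3, 6, 13, 16

n :  0  1  2  3  4  5  6  7  8  9 10 11 12 13 14 15 16 17
G :  0  1  2  0  1  2  0  1  2  3  4  5  3  0  1  2  0  1
P-positions are exactly the n with G(n) = 0.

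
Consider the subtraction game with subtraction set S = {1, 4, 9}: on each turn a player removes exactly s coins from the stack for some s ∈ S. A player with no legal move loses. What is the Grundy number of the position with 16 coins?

1

n :  0  1  2  3  4  5  6  7  8  9 10 11 12 13 14 15 16
G :  0  1  0  1  2  0  1  0  1  2  0  1  0  1  2  0  1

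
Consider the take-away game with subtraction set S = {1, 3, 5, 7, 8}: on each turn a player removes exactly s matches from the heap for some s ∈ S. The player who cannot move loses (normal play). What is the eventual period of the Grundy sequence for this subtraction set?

n :  0  1  2  3  4  5  6  7  8  9 10 11 12 13 14 15 16 17 18 19 20 21 22 23 24 25 26 27 28 29 30 31
G :  0  1  0  1  0  1  0  1  2  3  2  3  2  3  2  0  1  0  1  0  1  0  1  2  3  2  3  2  3  2  0  1
G(n+15) = G(n) holds for n = 0,…,7 (a full window of length max(S) = 8), so the sequence is purely periodic with period 15.

15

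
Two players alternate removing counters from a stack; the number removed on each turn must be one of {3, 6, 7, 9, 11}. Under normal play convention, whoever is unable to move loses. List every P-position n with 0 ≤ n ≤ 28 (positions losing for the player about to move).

0, 1, 2, 14, 15, 16, 28

G(0) = 0
G(1) = mex{} = 0
G(2) = mex{} = 0
G(3) = mex{0} = 1
G(4) = mex{0} = 1
G(5) = mex{0} = 1
G(6) = mex{1,0} = 2
G(7) = mex{1,0,0} = 2
G(8) = mex{1,0,0} = 2
G(9) = mex{2,1,0,0} = 3
G(10) = mex{2,1,1,0} = 3
G(11) = mex{2,1,1,0,0} = 3
G(12) = mex{3,2,1,1,0} = 4
G(13) = mex{3,2,2,1,0} = 4
G(14) = mex{3,2,2,1,1} = 0
G(15) = mex{4,3,2,2,1} = 0
G(16) = mex{4,3,3,2,1} = 0
G(17) = mex{0,3,3,2,2} = 1
G(18) = mex{0,4,3,3,2} = 1
G(19) = mex{0,4,4,3,2} = 1
G(20) = mex{1,0,4,3,3} = 2
G(21) = mex{1,0,0,4,3} = 2
G(22) = mex{1,0,0,4,3} = 2
G(23) = mex{2,1,0,0,4} = 3
G(24) = mex{2,1,1,0,4} = 3
G(25) = mex{2,1,1,0,0} = 3
G(26) = mex{3,2,1,1,0} = 4
G(27) = mex{3,2,2,1,0} = 4
G(28) = mex{3,2,2,1,1} = 0
P-positions are exactly the n with G(n) = 0.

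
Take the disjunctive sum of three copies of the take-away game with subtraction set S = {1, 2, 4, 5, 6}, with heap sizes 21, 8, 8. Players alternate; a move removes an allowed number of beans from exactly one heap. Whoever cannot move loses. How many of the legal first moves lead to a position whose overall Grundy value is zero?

All heaps use S = {1, 2, 4, 5, 6}:
G(0) = 0
G(1) = mex{0} = 1
G(2) = mex{1,0} = 2
G(3) = mex{2,1} = 0
G(4) = mex{0,2,0} = 1
G(5) = mex{1,0,1,0} = 2
G(6) = mex{2,1,2,1,0} = 3
G(7) = mex{3,2,0,2,1} = 4
G(8) = mex{4,3,1,0,2} = 5
G(9) = mex{5,4,2,1,0} = 3
G(10) = mex{3,5,3,2,1} = 0
G(11) = mex{0,3,4,3,2} = 1
G(12) = mex{1,0,5,4,3} = 2
G(13) = mex{2,1,3,5,4} = 0
G(14) = mex{0,2,0,3,5} = 1
G(15) = mex{1,0,1,0,3} = 2
G(16) = mex{2,1,2,1,0} = 3
G(17) = mex{3,2,0,2,1} = 4
G(18) = mex{4,3,1,0,2} = 5
G(19) = mex{5,4,2,1,0} = 3
G(20) = mex{3,5,3,2,1} = 0
G(21) = mex{0,3,4,3,2} = 1
Heap A: G(21) = 1.
Heap B: G(8) = 5.
Heap C: G(8) = 5.
Combined Grundy value = 1 ⊕ 5 ⊕ 5 = 1.
A winning move leaves total XOR = 0, i.e. changes one component's Grundy value g to g ⊕ X where X is the current total.
Heap A: need g' = 1⊕1 = 0. Options: 21−1→G=0, 21−2→G=3, 21−4→G=4, 21−5→G=3, 21−6→G=2. Hits: 1.
Heap B: need g' = 5⊕1 = 4. Options: 8−1→G=4, 8−2→G=3, 8−4→G=1, 8−5→G=0, 8−6→G=2. Hits: 1.
Heap C: need g' = 5⊕1 = 4. Options: 8−1→G=4, 8−2→G=3, 8−4→G=1, 8−5→G=0, 8−6→G=2. Hits: 1.

3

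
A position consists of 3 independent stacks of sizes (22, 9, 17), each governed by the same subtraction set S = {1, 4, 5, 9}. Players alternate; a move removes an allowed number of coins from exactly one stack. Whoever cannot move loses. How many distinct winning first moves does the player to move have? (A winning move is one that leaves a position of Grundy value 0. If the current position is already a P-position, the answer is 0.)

All stacks use S = {1, 4, 5, 9}:
G(0) = 0
G(1) = mex{0} = 1
G(2) = mex{1} = 0
G(3) = mex{0} = 1
G(4) = mex{1,0} = 2
G(5) = mex{2,1,0} = 3
G(6) = mex{3,0,1} = 2
G(7) = mex{2,1,0} = 3
G(8) = mex{3,2,1} = 0
G(9) = mex{0,3,2,0} = 1
G(10) = mex{1,2,3,1} = 0
G(11) = mex{0,3,2,0} = 1
G(12) = mex{1,0,3,1} = 2
G(13) = mex{2,1,0,2} = 3
G(14) = mex{3,0,1,3} = 2
G(15) = mex{2,1,0,2} = 3
G(16) = mex{3,2,1,3} = 0
G(17) = mex{0,3,2,0} = 1
G(18) = mex{1,2,3,1} = 0
G(19) = mex{0,3,2,0} = 1
G(20) = mex{1,0,3,1} = 2
G(21) = mex{2,1,0,2} = 3
G(22) = mex{3,0,1,3} = 2
Stack A: G(22) = 2.
Stack B: G(9) = 1.
Stack C: G(17) = 1.
Combined Grundy value = 2 ⊕ 1 ⊕ 1 = 2.
A winning move leaves total XOR = 0, i.e. changes one component's Grundy value g to g ⊕ X where X is the current total.
Stack A: need g' = 2⊕2 = 0. Options: 22−1→G=3, 22−4→G=0, 22−5→G=1, 22−9→G=3. Hits: 1.
Stack B: need g' = 1⊕2 = 3. Options: 9−1→G=0, 9−4→G=3, 9−5→G=2, 9−9→G=0. Hits: 1.
Stack C: need g' = 1⊕2 = 3. Options: 17−1→G=0, 17−4→G=3, 17−5→G=2, 17−9→G=0. Hits: 1.

3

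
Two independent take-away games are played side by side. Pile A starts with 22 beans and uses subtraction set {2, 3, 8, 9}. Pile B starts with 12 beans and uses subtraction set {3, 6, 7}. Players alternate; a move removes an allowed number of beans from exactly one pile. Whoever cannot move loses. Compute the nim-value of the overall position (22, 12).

0

Pile A, S = {2, 3, 8, 9}:
n :  0  1  2  3  4  5  6  7  8  9 10 11 12 13 14 15 16 17 18 19 20 21 22
G :  0  0  1  1  2  0  0  1  1  2  2  0  0  1  1  2  0  0  1  1  2  2  0
G_A(22) = 0.
Pile B, S = {3, 6, 7}:
G(0) = 0
G(1) = mex{} = 0
G(2) = mex{} = 0
G(3) = mex{0} = 1
G(4) = mex{0} = 1
G(5) = mex{0} = 1
G(6) = mex{1,0} = 2
G(7) = mex{1,0,0} = 2
G(8) = mex{1,0,0} = 2
G(9) = mex{2,1,0} = 3
G(10) = mex{2,1,1} = 0
G(11) = mex{2,1,1} = 0
G(12) = mex{3,2,1} = 0
G_B(12) = 0.
Combined Grundy value = 0 ⊕ 0 = 0.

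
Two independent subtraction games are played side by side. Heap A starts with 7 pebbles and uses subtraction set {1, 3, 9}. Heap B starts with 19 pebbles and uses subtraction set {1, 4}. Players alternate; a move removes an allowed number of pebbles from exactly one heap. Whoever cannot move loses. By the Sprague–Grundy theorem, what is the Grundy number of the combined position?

Heap A, S = {1, 3, 9}:
G(0) = 0
G(1) = mex{0} = 1
G(2) = mex{1} = 0
G(3) = mex{0,0} = 1
G(4) = mex{1,1} = 0
G(5) = mex{0,0} = 1
G(6) = mex{1,1} = 0
G(7) = mex{0,0} = 1
G_A(7) = 1.
Heap B, S = {1, 4}:
n :  0  1  2  3  4  5  6  7  8  9 10 11 12 13 14 15 16 17 18 19
G :  0  1  0  1  2  0  1  0  1  2  0  1  0  1  2  0  1  0  1  2
G_B(19) = 2.
Combined Grundy value = 1 ⊕ 2 = 3.

3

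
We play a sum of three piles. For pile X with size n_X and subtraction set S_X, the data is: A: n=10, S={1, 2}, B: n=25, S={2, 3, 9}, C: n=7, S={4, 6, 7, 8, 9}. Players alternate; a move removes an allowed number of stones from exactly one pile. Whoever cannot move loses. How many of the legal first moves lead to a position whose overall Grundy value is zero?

Pile A, S = {1, 2}:
G(0) = 0
G(1) = mex{0} = 1
G(2) = mex{1,0} = 2
G(3) = mex{2,1} = 0
G(4) = mex{0,2} = 1
G(5) = mex{1,0} = 2
G(6) = mex{2,1} = 0
G(7) = mex{0,2} = 1
G(8) = mex{1,0} = 2
G(9) = mex{2,1} = 0
G(10) = mex{0,2} = 1
G_A(10) = 1.
Pile B, S = {2, 3, 9}:
G(0) = 0
G(1) = mex{} = 0
G(2) = mex{0} = 1
G(3) = mex{0,0} = 1
G(4) = mex{1,0} = 2
G(5) = mex{1,1} = 0
G(6) = mex{2,1} = 0
G(7) = mex{0,2} = 1
G(8) = mex{0,0} = 1
G(9) = mex{1,0,0} = 2
G(10) = mex{1,1,0} = 2
G(11) = mex{2,1,1} = 0
G(12) = mex{2,2,1} = 0
G(13) = mex{0,2,2} = 1
G(14) = mex{0,0,0} = 1
G(15) = mex{1,0,0} = 2
G(16) = mex{1,1,1} = 0
G(17) = mex{2,1,1} = 0
G(18) = mex{0,2,2} = 1
G(19) = mex{0,0,2} = 1
G(20) = mex{1,0,0} = 2
G(21) = mex{1,1,0} = 2
G(22) = mex{2,1,1} = 0
G(23) = mex{2,2,1} = 0
G(24) = mex{0,2,2} = 1
G(25) = mex{0,0,0} = 1
G_B(25) = 1.
Pile C, S = {4, 6, 7, 8, 9}:
G(0) = 0
G(1) = mex{} = 0
G(2) = mex{} = 0
G(3) = mex{} = 0
G(4) = mex{0} = 1
G(5) = mex{0} = 1
G(6) = mex{0,0} = 1
G(7) = mex{0,0,0} = 1
G_C(7) = 1.
Combined Grundy value = 1 ⊕ 1 ⊕ 1 = 1.
A winning move leaves total XOR = 0, i.e. changes one component's Grundy value g to g ⊕ X where X is the current total.
Pile A: need g' = 1⊕1 = 0. Options: 10−1→G=0, 10−2→G=2. Hits: 1.
Pile B: need g' = 1⊕1 = 0. Options: 25−2→G=0, 25−3→G=0, 25−9→G=0. Hits: 3.
Pile C: need g' = 1⊕1 = 0. Options: 7−4→G=0, 7−6→G=0, 7−7→G=0. Hits: 3.

7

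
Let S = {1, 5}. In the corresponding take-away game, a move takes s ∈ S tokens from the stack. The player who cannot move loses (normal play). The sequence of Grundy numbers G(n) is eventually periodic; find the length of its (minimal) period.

n :  0  1  2  3  4  5  6  7  8  9 10 11 12 13 14
G :  0  1  0  1  0  1  0  1  0  1  0  1  0  1  0
G(n+2) = G(n) holds for n = 0,…,4 (a full window of length max(S) = 5), so the sequence is purely periodic with period 2.

2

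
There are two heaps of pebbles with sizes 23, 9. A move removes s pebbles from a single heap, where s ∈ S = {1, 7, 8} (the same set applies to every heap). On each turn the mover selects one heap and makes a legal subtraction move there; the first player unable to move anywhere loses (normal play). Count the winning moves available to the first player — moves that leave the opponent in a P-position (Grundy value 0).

1

All heaps use S = {1, 7, 8}:
G(0) = 0
G(1) = mex{0} = 1
G(2) = mex{1} = 0
G(3) = mex{0} = 1
G(4) = mex{1} = 0
G(5) = mex{0} = 1
G(6) = mex{1} = 0
G(7) = mex{0,0} = 1
G(8) = mex{1,1,0} = 2
G(9) = mex{2,0,1} = 3
G(10) = mex{3,1,0} = 2
G(11) = mex{2,0,1} = 3
G(12) = mex{3,1,0} = 2
G(13) = mex{2,0,1} = 3
G(14) = mex{3,1,0} = 2
G(15) = mex{2,2,1} = 0
G(16) = mex{0,3,2} = 1
G(17) = mex{1,2,3} = 0
G(18) = mex{0,3,2} = 1
G(19) = mex{1,2,3} = 0
G(20) = mex{0,3,2} = 1
G(21) = mex{1,2,3} = 0
G(22) = mex{0,0,2} = 1
G(23) = mex{1,1,0} = 2
Heap A: G(23) = 2.
Heap B: G(9) = 3.
Combined Grundy value = 2 ⊕ 3 = 1.
A winning move leaves total XOR = 0, i.e. changes one component's Grundy value g to g ⊕ X where X is the current total.
Heap A: need g' = 2⊕1 = 3. Options: 23−1→G=1, 23−7→G=1, 23−8→G=0. Hits: 0.
Heap B: need g' = 3⊕1 = 2. Options: 9−1→G=2, 9−7→G=0, 9−8→G=1. Hits: 1.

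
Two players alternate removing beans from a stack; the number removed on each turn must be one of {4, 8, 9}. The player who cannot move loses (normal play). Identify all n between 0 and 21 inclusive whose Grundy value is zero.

G(0) = 0
G(1) = mex{} = 0
G(2) = mex{} = 0
G(3) = mex{} = 0
G(4) = mex{0} = 1
G(5) = mex{0} = 1
G(6) = mex{0} = 1
G(7) = mex{0} = 1
G(8) = mex{1,0} = 2
G(9) = mex{1,0,0} = 2
G(10) = mex{1,0,0} = 2
G(11) = mex{1,0,0} = 2
G(12) = mex{2,1,0} = 3
G(13) = mex{2,1,1} = 0
G(14) = mex{2,1,1} = 0
G(15) = mex{2,1,1} = 0
G(16) = mex{3,2,1} = 0
G(17) = mex{0,2,2} = 1
G(18) = mex{0,2,2} = 1
G(19) = mex{0,2,2} = 1
G(20) = mex{0,3,2} = 1
G(21) = mex{1,0,3} = 2
P-positions are exactly the n with G(n) = 0.

0, 1, 2, 3, 13, 14, 15, 16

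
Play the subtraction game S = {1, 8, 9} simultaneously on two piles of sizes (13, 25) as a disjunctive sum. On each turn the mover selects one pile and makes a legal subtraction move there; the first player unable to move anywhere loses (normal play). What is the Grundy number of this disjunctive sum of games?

All piles use S = {1, 8, 9}:
n :  0  1  2  3  4  5  6  7  8  9 10 11 12 13 14 15 16 17 18 19 20 21 22 23 24 25
G :  0  1  0  1  0  1  0  1  2  3  2  3  2  3  2  3  0  1  0  1  0  1  0  1  2  3
Pile A: G(13) = 3.
Pile B: G(25) = 3.
Combined Grundy value = 3 ⊕ 3 = 0.

0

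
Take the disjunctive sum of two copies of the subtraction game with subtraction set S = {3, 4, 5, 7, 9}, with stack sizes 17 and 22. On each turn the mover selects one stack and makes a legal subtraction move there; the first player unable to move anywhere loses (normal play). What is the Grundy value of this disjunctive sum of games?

All stacks use S = {3, 4, 5, 7, 9}:
G(0) = 0
G(1) = mex{} = 0
G(2) = mex{} = 0
G(3) = mex{0} = 1
G(4) = mex{0,0} = 1
G(5) = mex{0,0,0} = 1
G(6) = mex{1,0,0} = 2
G(7) = mex{1,1,0,0} = 2
G(8) = mex{1,1,1,0} = 2
G(9) = mex{2,1,1,0,0} = 3
G(10) = mex{2,2,1,1,0} = 3
G(11) = mex{2,2,2,1,0} = 3
G(12) = mex{3,2,2,1,1} = 0
G(13) = mex{3,3,2,2,1} = 0
G(14) = mex{3,3,3,2,1} = 0
G(15) = mex{0,3,3,2,2} = 1
G(16) = mex{0,0,3,3,2} = 1
G(17) = mex{0,0,0,3,2} = 1
G(18) = mex{1,0,0,3,3} = 2
G(19) = mex{1,1,0,0,3} = 2
G(20) = mex{1,1,1,0,3} = 2
G(21) = mex{2,1,1,0,0} = 3
G(22) = mex{2,2,1,1,0} = 3
Stack A: G(17) = 1.
Stack B: G(22) = 3.
Combined Grundy value = 1 ⊕ 3 = 2.

2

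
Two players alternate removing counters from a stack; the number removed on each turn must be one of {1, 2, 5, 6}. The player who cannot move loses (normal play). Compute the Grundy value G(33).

n :  0  1  2  3  4  5  6  7  8  9 10 11 12 13 14 15 16 17 18 19 20 21 22 23 24 25 26 27 28 29 30 31 32 33
G :  0  1  2  0  1  2  3  0  1  2  0  1  2  3  0  1  2  0  1  2  3  0  1  2  0  1  2  3  0  1  2  0  1  2

2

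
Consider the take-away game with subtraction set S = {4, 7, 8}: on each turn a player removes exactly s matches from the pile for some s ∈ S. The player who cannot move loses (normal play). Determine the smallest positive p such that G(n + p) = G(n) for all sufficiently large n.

12

G(0) = 0
G(1) = mex{} = 0
G(2) = mex{} = 0
G(3) = mex{} = 0
G(4) = mex{0} = 1
G(5) = mex{0} = 1
G(6) = mex{0} = 1
G(7) = mex{0,0} = 1
G(8) = mex{1,0,0} = 2
G(9) = mex{1,0,0} = 2
G(10) = mex{1,0,0} = 2
G(11) = mex{1,1,0} = 2
G(12) = mex{2,1,1} = 0
G(13) = mex{2,1,1} = 0
G(14) = mex{2,1,1} = 0
G(15) = mex{2,2,1} = 0
G(16) = mex{0,2,2} = 1
G(17) = mex{0,2,2} = 1
G(18) = mex{0,2,2} = 1
G(19) = mex{0,0,2} = 1
G(20) = mex{1,0,0} = 2
G(21) = mex{1,0,0} = 2
G(22) = mex{1,0,0} = 2
G(23) = mex{1,1,0} = 2
G(24) = mex{2,1,1} = 0
G(25) = mex{2,1,1} = 0
G(n+12) = G(n) holds for n = 0,…,7 (a full window of length max(S) = 8), so the sequence is purely periodic with period 12.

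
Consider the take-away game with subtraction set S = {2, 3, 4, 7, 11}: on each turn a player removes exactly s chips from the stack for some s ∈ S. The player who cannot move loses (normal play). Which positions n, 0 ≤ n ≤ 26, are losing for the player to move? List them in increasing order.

G(0) = 0
G(1) = mex{} = 0
G(2) = mex{0} = 1
G(3) = mex{0,0} = 1
G(4) = mex{1,0,0} = 2
G(5) = mex{1,1,0} = 2
G(6) = mex{2,1,1} = 0
G(7) = mex{2,2,1,0} = 3
G(8) = mex{0,2,2,0} = 1
G(9) = mex{3,0,2,1} = 4
G(10) = mex{1,3,0,1} = 2
G(11) = mex{4,1,3,2,0} = 5
G(12) = mex{2,4,1,2,0} = 3
G(13) = mex{5,2,4,0,1} = 3
G(14) = mex{3,5,2,3,1} = 0
G(15) = mex{3,3,5,1,2} = 0
G(16) = mex{0,3,3,4,2} = 1
G(17) = mex{0,0,3,2,0} = 1
G(18) = mex{1,0,0,5,3} = 2
G(19) = mex{1,1,0,3,1} = 2
G(20) = mex{2,1,1,3,4} = 0
G(21) = mex{2,2,1,0,2} = 3
G(22) = mex{0,2,2,0,5} = 1
G(23) = mex{3,0,2,1,3} = 4
G(24) = mex{1,3,0,1,3} = 2
G(25) = mex{4,1,3,2,0} = 5
G(26) = mex{2,4,1,2,0} = 3
P-positions are exactly the n with G(n) = 0.

0, 1, 6, 14, 15, 20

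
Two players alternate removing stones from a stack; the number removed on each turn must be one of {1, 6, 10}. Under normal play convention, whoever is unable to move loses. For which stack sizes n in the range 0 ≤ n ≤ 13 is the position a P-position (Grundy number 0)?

G(0) = 0
G(1) = mex{0} = 1
G(2) = mex{1} = 0
G(3) = mex{0} = 1
G(4) = mex{1} = 0
G(5) = mex{0} = 1
G(6) = mex{1,0} = 2
G(7) = mex{2,1} = 0
G(8) = mex{0,0} = 1
G(9) = mex{1,1} = 0
G(10) = mex{0,0,0} = 1
G(11) = mex{1,1,1} = 0
G(12) = mex{0,2,0} = 1
G(13) = mex{1,0,1} = 2
P-positions are exactly the n with G(n) = 0.

0, 2, 4, 7, 9, 11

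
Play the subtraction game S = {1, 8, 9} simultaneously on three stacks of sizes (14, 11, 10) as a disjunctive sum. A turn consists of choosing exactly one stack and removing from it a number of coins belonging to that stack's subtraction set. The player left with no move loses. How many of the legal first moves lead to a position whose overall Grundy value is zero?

3

All stacks use S = {1, 8, 9}:
n :  0  1  2  3  4  5  6  7  8  9 10 11 12 13 14
G :  0  1  0  1  0  1  0  1  2  3  2  3  2  3  2
Stack A: G(14) = 2.
Stack B: G(11) = 3.
Stack C: G(10) = 2.
Combined Grundy value = 2 ⊕ 3 ⊕ 2 = 3.
A winning move leaves total XOR = 0, i.e. changes one component's Grundy value g to g ⊕ X where X is the current total.
Stack A: need g' = 2⊕3 = 1. Options: 14−1→G=3, 14−8→G=0, 14−9→G=1. Hits: 1.
Stack B: need g' = 3⊕3 = 0. Options: 11−1→G=2, 11−8→G=1, 11−9→G=0. Hits: 1.
Stack C: need g' = 2⊕3 = 1. Options: 10−1→G=3, 10−8→G=0, 10−9→G=1. Hits: 1.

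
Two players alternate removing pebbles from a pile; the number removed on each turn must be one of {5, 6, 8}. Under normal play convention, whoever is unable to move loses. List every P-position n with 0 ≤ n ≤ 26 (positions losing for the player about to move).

G(0) = 0
G(1) = mex{} = 0
G(2) = mex{} = 0
G(3) = mex{} = 0
G(4) = mex{} = 0
G(5) = mex{0} = 1
G(6) = mex{0,0} = 1
G(7) = mex{0,0} = 1
G(8) = mex{0,0,0} = 1
G(9) = mex{0,0,0} = 1
G(10) = mex{1,0,0} = 2
G(11) = mex{1,1,0} = 2
G(12) = mex{1,1,0} = 2
G(13) = mex{1,1,1} = 0
G(14) = mex{1,1,1} = 0
G(15) = mex{2,1,1} = 0
G(16) = mex{2,2,1} = 0
G(17) = mex{2,2,1} = 0
G(18) = mex{0,2,2} = 1
G(19) = mex{0,0,2} = 1
G(20) = mex{0,0,2} = 1
G(21) = mex{0,0,0} = 1
G(22) = mex{0,0,0} = 1
G(23) = mex{1,0,0} = 2
G(24) = mex{1,1,0} = 2
G(25) = mex{1,1,0} = 2
G(26) = mex{1,1,1} = 0
P-positions are exactly the n with G(n) = 0.

0, 1, 2, 3, 4, 13, 14, 15, 16, 17, 26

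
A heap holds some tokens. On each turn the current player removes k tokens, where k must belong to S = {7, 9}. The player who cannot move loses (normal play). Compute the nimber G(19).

G(0) = 0
G(1) = mex{} = 0
G(2) = mex{} = 0
G(3) = mex{} = 0
G(4) = mex{} = 0
G(5) = mex{} = 0
G(6) = mex{} = 0
G(7) = mex{0} = 1
G(8) = mex{0} = 1
G(9) = mex{0,0} = 1
G(10) = mex{0,0} = 1
G(11) = mex{0,0} = 1
G(12) = mex{0,0} = 1
G(13) = mex{0,0} = 1
G(14) = mex{1,0} = 2
G(15) = mex{1,0} = 2
G(16) = mex{1,1} = 0
G(17) = mex{1,1} = 0
G(18) = mex{1,1} = 0
G(19) = mex{1,1} = 0

0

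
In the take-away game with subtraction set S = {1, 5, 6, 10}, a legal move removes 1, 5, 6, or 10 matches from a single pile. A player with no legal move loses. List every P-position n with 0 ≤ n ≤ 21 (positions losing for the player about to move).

n :  0  1  2  3  4  5  6  7  8  9 10 11 12 13 14 15 16 17 18 19 20 21
G :  0  1  0  1  0  1  2  3  2  3  2  0  1  0  1  0  1  2  3  2  3  2
P-positions are exactly the n with G(n) = 0.

0, 2, 4, 11, 13, 15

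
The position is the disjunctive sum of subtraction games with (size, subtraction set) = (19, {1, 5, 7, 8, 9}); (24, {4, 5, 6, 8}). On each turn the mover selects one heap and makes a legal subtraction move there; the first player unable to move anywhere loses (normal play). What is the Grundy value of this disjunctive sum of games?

Heap A, S = {1, 5, 7, 8, 9}:
G(0) = 0
G(1) = mex{0} = 1
G(2) = mex{1} = 0
G(3) = mex{0} = 1
G(4) = mex{1} = 0
G(5) = mex{0,0} = 1
G(6) = mex{1,1} = 0
G(7) = mex{0,0,0} = 1
G(8) = mex{1,1,1,0} = 2
G(9) = mex{2,0,0,1,0} = 3
G(10) = mex{3,1,1,0,1} = 2
G(11) = mex{2,0,0,1,0} = 3
G(12) = mex{3,1,1,0,1} = 2
G(13) = mex{2,2,0,1,0} = 3
G(14) = mex{3,3,1,0,1} = 2
G(15) = mex{2,2,2,1,0} = 3
G(16) = mex{3,3,3,2,1} = 0
G(17) = mex{0,2,2,3,2} = 1
G(18) = mex{1,3,3,2,3} = 0
G(19) = mex{0,2,2,3,2} = 1
G_A(19) = 1.
Heap B, S = {4, 5, 6, 8}:
G(0) = 0
G(1) = mex{} = 0
G(2) = mex{} = 0
G(3) = mex{} = 0
G(4) = mex{0} = 1
G(5) = mex{0,0} = 1
G(6) = mex{0,0,0} = 1
G(7) = mex{0,0,0} = 1
G(8) = mex{1,0,0,0} = 2
G(9) = mex{1,1,0,0} = 2
G(10) = mex{1,1,1,0} = 2
G(11) = mex{1,1,1,0} = 2
G(12) = mex{2,1,1,1} = 0
G(13) = mex{2,2,1,1} = 0
G(14) = mex{2,2,2,1} = 0
G(15) = mex{2,2,2,1} = 0
G(16) = mex{0,2,2,2} = 1
G(17) = mex{0,0,2,2} = 1
G(18) = mex{0,0,0,2} = 1
G(19) = mex{0,0,0,2} = 1
G(20) = mex{1,0,0,0} = 2
G(21) = mex{1,1,0,0} = 2
G(22) = mex{1,1,1,0} = 2
G(23) = mex{1,1,1,0} = 2
G(24) = mex{2,1,1,1} = 0
G_B(24) = 0.
Combined Grundy value = 1 ⊕ 0 = 1.

1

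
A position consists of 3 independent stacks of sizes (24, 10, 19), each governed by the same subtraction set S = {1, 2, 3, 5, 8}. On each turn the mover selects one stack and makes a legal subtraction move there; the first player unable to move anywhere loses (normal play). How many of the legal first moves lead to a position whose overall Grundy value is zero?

All stacks use S = {1, 2, 3, 5, 8}:
G(0) = 0
G(1) = mex{0} = 1
G(2) = mex{1,0} = 2
G(3) = mex{2,1,0} = 3
G(4) = mex{3,2,1} = 0
G(5) = mex{0,3,2,0} = 1
G(6) = mex{1,0,3,1} = 2
G(7) = mex{2,1,0,2} = 3
G(8) = mex{3,2,1,3,0} = 4
G(9) = mex{4,3,2,0,1} = 5
G(10) = mex{5,4,3,1,2} = 0
G(11) = mex{0,5,4,2,3} = 1
G(12) = mex{1,0,5,3,0} = 2
G(13) = mex{2,1,0,4,1} = 3
G(14) = mex{3,2,1,5,2} = 0
G(15) = mex{0,3,2,0,3} = 1
G(16) = mex{1,0,3,1,4} = 2
G(17) = mex{2,1,0,2,5} = 3
G(18) = mex{3,2,1,3,0} = 4
G(19) = mex{4,3,2,0,1} = 5
G(20) = mex{5,4,3,1,2} = 0
G(21) = mex{0,5,4,2,3} = 1
G(22) = mex{1,0,5,3,0} = 2
G(23) = mex{2,1,0,4,1} = 3
G(24) = mex{3,2,1,5,2} = 0
Stack A: G(24) = 0.
Stack B: G(10) = 0.
Stack C: G(19) = 5.
Combined Grundy value = 0 ⊕ 0 ⊕ 5 = 5.
A winning move leaves total XOR = 0, i.e. changes one component's Grundy value g to g ⊕ X where X is the current total.
Stack A: need g' = 0⊕5 = 5. Options: 24−1→G=3, 24−2→G=2, 24−3→G=1, 24−5→G=5, 24−8→G=2. Hits: 1.
Stack B: need g' = 0⊕5 = 5. Options: 10−1→G=5, 10−2→G=4, 10−3→G=3, 10−5→G=1, 10−8→G=2. Hits: 1.
Stack C: need g' = 5⊕5 = 0. Options: 19−1→G=4, 19−2→G=3, 19−3→G=2, 19−5→G=0, 19−8→G=1. Hits: 1.

3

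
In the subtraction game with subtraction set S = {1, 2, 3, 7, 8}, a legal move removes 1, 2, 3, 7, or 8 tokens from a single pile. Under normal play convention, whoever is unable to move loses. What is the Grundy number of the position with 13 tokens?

0

n :  0  1  2  3  4  5  6  7  8  9 10 11 12 13
G :  0  1  2  3  0  1  2  3  4  0  1  2  3  0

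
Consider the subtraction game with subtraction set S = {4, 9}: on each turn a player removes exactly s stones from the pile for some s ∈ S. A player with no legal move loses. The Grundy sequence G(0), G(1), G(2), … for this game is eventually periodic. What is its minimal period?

G(0) = 0
G(1) = mex{} = 0
G(2) = mex{} = 0
G(3) = mex{} = 0
G(4) = mex{0} = 1
G(5) = mex{0} = 1
G(6) = mex{0} = 1
G(7) = mex{0} = 1
G(8) = mex{1} = 0
G(9) = mex{1,0} = 2
G(10) = mex{1,0} = 2
G(11) = mex{1,0} = 2
G(12) = mex{0,0} = 1
G(13) = mex{2,1} = 0
G(14) = mex{2,1} = 0
G(15) = mex{2,1} = 0
G(16) = mex{1,1} = 0
G(17) = mex{0,0} = 1
G(18) = mex{0,2} = 1
G(19) = mex{0,2} = 1
G(20) = mex{0,2} = 1
G(21) = mex{1,1} = 0
G(22) = mex{1,0} = 2
G(23) = mex{1,0} = 2
G(24) = mex{1,0} = 2
G(25) = mex{0,0} = 1
G(26) = mex{2,1} = 0
G(27) = mex{2,1} = 0
G(n+13) = G(n) holds for n = 0,…,8 (a full window of length max(S) = 9), so the sequence is purely periodic with period 13.

13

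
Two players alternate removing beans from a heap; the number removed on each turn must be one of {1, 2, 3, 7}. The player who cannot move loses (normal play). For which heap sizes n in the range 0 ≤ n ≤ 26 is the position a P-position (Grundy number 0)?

0, 4, 8, 12, 16, 20, 24

G(0) = 0
G(1) = mex{0} = 1
G(2) = mex{1,0} = 2
G(3) = mex{2,1,0} = 3
G(4) = mex{3,2,1} = 0
G(5) = mex{0,3,2} = 1
G(6) = mex{1,0,3} = 2
G(7) = mex{2,1,0,0} = 3
G(8) = mex{3,2,1,1} = 0
G(9) = mex{0,3,2,2} = 1
G(10) = mex{1,0,3,3} = 2
G(11) = mex{2,1,0,0} = 3
G(12) = mex{3,2,1,1} = 0
G(13) = mex{0,3,2,2} = 1
G(14) = mex{1,0,3,3} = 2
G(15) = mex{2,1,0,0} = 3
G(16) = mex{3,2,1,1} = 0
G(17) = mex{0,3,2,2} = 1
G(18) = mex{1,0,3,3} = 2
G(19) = mex{2,1,0,0} = 3
G(20) = mex{3,2,1,1} = 0
G(21) = mex{0,3,2,2} = 1
G(22) = mex{1,0,3,3} = 2
G(23) = mex{2,1,0,0} = 3
G(24) = mex{3,2,1,1} = 0
G(25) = mex{0,3,2,2} = 1
G(26) = mex{1,0,3,3} = 2
P-positions are exactly the n with G(n) = 0.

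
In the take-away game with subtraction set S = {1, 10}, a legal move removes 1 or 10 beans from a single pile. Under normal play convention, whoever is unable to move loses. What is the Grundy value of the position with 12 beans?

1

n :  0  1  2  3  4  5  6  7  8  9 10 11 12
G :  0  1  0  1  0  1  0  1  0  1  2  0  1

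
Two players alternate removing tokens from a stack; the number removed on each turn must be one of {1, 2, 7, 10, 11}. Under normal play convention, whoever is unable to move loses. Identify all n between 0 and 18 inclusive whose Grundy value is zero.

n :  0  1  2  3  4  5  6  7  8  9 10 11 12 13 14 15 16 17 18
G :  0  1  2  0  1  2  0  1  2  0  1  2  0  1  2  0  1  2  0
P-positions are exactly the n with G(n) = 0.

0, 3, 6, 9, 12, 15, 18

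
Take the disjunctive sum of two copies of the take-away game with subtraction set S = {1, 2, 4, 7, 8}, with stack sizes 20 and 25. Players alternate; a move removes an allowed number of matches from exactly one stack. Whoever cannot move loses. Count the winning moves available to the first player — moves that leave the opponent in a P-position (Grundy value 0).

All stacks use S = {1, 2, 4, 7, 8}:
n :  0  1  2  3  4  5  6  7  8  9 10 11 12 13 14 15 16 17 18 19 20 21 22 23 24 25
G :  0  1  2  0  1  2  0  1  2  0  1  2  0  1  2  0  1  2  0  1  2  0  1  2  0  1
Stack A: G(20) = 2.
Stack B: G(25) = 1.
Combined Grundy value = 2 ⊕ 1 = 3.
A winning move leaves total XOR = 0, i.e. changes one component's Grundy value g to g ⊕ X where X is the current total.
Stack A: need g' = 2⊕3 = 1. Options: 20−1→G=1, 20−2→G=0, 20−4→G=1, 20−7→G=1, 20−8→G=0. Hits: 3.
Stack B: need g' = 1⊕3 = 2. Options: 25−1→G=0, 25−2→G=2, 25−4→G=0, 25−7→G=0, 25−8→G=2. Hits: 2.

5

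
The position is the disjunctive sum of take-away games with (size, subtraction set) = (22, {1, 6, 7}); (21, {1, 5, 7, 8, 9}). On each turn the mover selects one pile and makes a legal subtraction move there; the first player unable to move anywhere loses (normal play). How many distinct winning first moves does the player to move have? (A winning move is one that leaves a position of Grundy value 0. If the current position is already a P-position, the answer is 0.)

3

Pile A, S = {1, 6, 7}:
G(0) = 0
G(1) = mex{0} = 1
G(2) = mex{1} = 0
G(3) = mex{0} = 1
G(4) = mex{1} = 0
G(5) = mex{0} = 1
G(6) = mex{1,0} = 2
G(7) = mex{2,1,0} = 3
G(8) = mex{3,0,1} = 2
G(9) = mex{2,1,0} = 3
G(10) = mex{3,0,1} = 2
G(11) = mex{2,1,0} = 3
G(12) = mex{3,2,1} = 0
G(13) = mex{0,3,2} = 1
G(14) = mex{1,2,3} = 0
G(15) = mex{0,3,2} = 1
G(16) = mex{1,2,3} = 0
G(17) = mex{0,3,2} = 1
G(18) = mex{1,0,3} = 2
G(19) = mex{2,1,0} = 3
G(20) = mex{3,0,1} = 2
G(21) = mex{2,1,0} = 3
G(22) = mex{3,0,1} = 2
G_A(22) = 2.
Pile B, S = {1, 5, 7, 8, 9}:
n :  0  1  2  3  4  5  6  7  8  9 10 11 12 13 14 15 16 17 18 19 20 21
G :  0  1  0  1  0  1  0  1  2  3  2  3  2  3  2  3  0  1  0  1  0  1
G_B(21) = 1.
Combined Grundy value = 2 ⊕ 1 = 3.
A winning move leaves total XOR = 0, i.e. changes one component's Grundy value g to g ⊕ X where X is the current total.
Pile A: need g' = 2⊕3 = 1. Options: 22−1→G=3, 22−6→G=0, 22−7→G=1. Hits: 1.
Pile B: need g' = 1⊕3 = 2. Options: 21−1→G=0, 21−5→G=0, 21−7→G=2, 21−8→G=3, 21−9→G=2. Hits: 2.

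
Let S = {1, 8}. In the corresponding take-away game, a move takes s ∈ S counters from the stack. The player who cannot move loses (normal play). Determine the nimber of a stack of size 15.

G(0) = 0
G(1) = mex{0} = 1
G(2) = mex{1} = 0
G(3) = mex{0} = 1
G(4) = mex{1} = 0
G(5) = mex{0} = 1
G(6) = mex{1} = 0
G(7) = mex{0} = 1
G(8) = mex{1,0} = 2
G(9) = mex{2,1} = 0
G(10) = mex{0,0} = 1
G(11) = mex{1,1} = 0
G(12) = mex{0,0} = 1
G(13) = mex{1,1} = 0
G(14) = mex{0,0} = 1
G(15) = mex{1,1} = 0

0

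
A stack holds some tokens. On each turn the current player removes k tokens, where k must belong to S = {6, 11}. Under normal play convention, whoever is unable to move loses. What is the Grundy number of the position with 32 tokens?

G(0) = 0
G(1) = mex{} = 0
G(2) = mex{} = 0
G(3) = mex{} = 0
G(4) = mex{} = 0
G(5) = mex{} = 0
G(6) = mex{0} = 1
G(7) = mex{0} = 1
G(8) = mex{0} = 1
G(9) = mex{0} = 1
G(10) = mex{0} = 1
G(11) = mex{0,0} = 1
G(12) = mex{1,0} = 2
G(13) = mex{1,0} = 2
G(14) = mex{1,0} = 2
G(15) = mex{1,0} = 2
G(16) = mex{1,0} = 2
G(17) = mex{1,1} = 0
G(18) = mex{2,1} = 0
G(19) = mex{2,1} = 0
G(20) = mex{2,1} = 0
G(21) = mex{2,1} = 0
G(22) = mex{2,1} = 0
G(23) = mex{0,2} = 1
G(24) = mex{0,2} = 1
G(25) = mex{0,2} = 1
G(26) = mex{0,2} = 1
G(27) = mex{0,2} = 1
G(28) = mex{0,0} = 1
G(29) = mex{1,0} = 2
G(30) = mex{1,0} = 2
G(31) = mex{1,0} = 2
G(32) = mex{1,0} = 2

2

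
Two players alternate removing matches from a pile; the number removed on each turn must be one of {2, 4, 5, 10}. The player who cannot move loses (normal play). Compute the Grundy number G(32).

2

n :  0  1  2  3  4  5  6  7  8  9 10 11 12 13 14 15 16 17 18 19 20 21 22 23 24 25 26 27 28 29 30 31 32
G :  0  0  1  1  2  2  3  0  0  1  1  2  2  3  0  0  1  1  2  2  3  0  0  1  1  2  2  3  0  0  1  1  2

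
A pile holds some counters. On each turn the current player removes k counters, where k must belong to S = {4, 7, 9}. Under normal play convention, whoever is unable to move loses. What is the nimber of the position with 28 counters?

0

n :  0  1  2  3  4  5  6  7  8  9 10 11 12 13 14 15 16 17 18 19 20 21 22 23 24 25 26 27 28
G :  0  0  0  0  1  1  1  1  2  2  2  2  3  0  0  0  0  1  1  1  1  2  2  2  2  3  0  0  0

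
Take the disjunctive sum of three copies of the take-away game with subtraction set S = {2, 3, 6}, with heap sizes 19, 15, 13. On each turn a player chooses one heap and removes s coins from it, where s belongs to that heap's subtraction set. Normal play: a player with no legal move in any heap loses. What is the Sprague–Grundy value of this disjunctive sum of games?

All heaps use S = {2, 3, 6}:
n :  0  1  2  3  4  5  6  7  8  9 10 11 12 13 14 15 16 17 18 19
G :  0  0  1  1  2  0  3  1  2  0  0  1  1  2  0  3  1  2  0  0
Heap A: G(19) = 0.
Heap B: G(15) = 3.
Heap C: G(13) = 2.
Combined Grundy value = 0 ⊕ 3 ⊕ 2 = 1.

1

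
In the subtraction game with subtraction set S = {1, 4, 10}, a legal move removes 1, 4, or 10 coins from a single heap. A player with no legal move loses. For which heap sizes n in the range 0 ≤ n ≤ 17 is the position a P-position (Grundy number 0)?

0, 2, 5, 7, 13, 16

G(0) = 0
G(1) = mex{0} = 1
G(2) = mex{1} = 0
G(3) = mex{0} = 1
G(4) = mex{1,0} = 2
G(5) = mex{2,1} = 0
G(6) = mex{0,0} = 1
G(7) = mex{1,1} = 0
G(8) = mex{0,2} = 1
G(9) = mex{1,0} = 2
G(10) = mex{2,1,0} = 3
G(11) = mex{3,0,1} = 2
G(12) = mex{2,1,0} = 3
G(13) = mex{3,2,1} = 0
G(14) = mex{0,3,2} = 1
G(15) = mex{1,2,0} = 3
G(16) = mex{3,3,1} = 0
G(17) = mex{0,0,0} = 1
P-positions are exactly the n with G(n) = 0.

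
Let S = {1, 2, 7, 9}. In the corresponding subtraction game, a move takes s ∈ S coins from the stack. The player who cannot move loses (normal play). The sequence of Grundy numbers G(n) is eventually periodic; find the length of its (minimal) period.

G(0) = 0
G(1) = mex{0} = 1
G(2) = mex{1,0} = 2
G(3) = mex{2,1} = 0
G(4) = mex{0,2} = 1
G(5) = mex{1,0} = 2
G(6) = mex{2,1} = 0
G(7) = mex{0,2,0} = 1
G(8) = mex{1,0,1} = 2
G(9) = mex{2,1,2,0} = 3
G(10) = mex{3,2,0,1} = 4
G(11) = mex{4,3,1,2} = 0
G(12) = mex{0,4,2,0} = 1
G(13) = mex{1,0,0,1} = 2
G(14) = mex{2,1,1,2} = 0
G(15) = mex{0,2,2,0} = 1
G(16) = mex{1,0,3,1} = 2
G(17) = mex{2,1,4,2} = 0
G(18) = mex{0,2,0,3} = 1
G(19) = mex{1,0,1,4} = 2
G(20) = mex{2,1,2,0} = 3
G(21) = mex{3,2,0,1} = 4
G(22) = mex{4,3,1,2} = 0
G(23) = mex{0,4,2,0} = 1
G(n+11) = G(n) holds for n = 0,…,8 (a full window of length max(S) = 9), so the sequence is purely periodic with period 11.

11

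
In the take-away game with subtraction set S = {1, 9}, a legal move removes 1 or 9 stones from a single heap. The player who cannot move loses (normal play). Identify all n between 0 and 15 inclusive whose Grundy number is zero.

0, 2, 4, 6, 8, 10, 12, 14

n :  0  1  2  3  4  5  6  7  8  9 10 11 12 13 14 15
G :  0  1  0  1  0  1  0  1  0  1  0  1  0  1  0  1
P-positions are exactly the n with G(n) = 0.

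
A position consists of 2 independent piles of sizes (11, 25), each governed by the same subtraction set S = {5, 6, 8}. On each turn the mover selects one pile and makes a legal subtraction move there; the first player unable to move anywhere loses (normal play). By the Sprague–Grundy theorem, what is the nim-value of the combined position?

0

All piles use S = {5, 6, 8}:
G(0) = 0
G(1) = mex{} = 0
G(2) = mex{} = 0
G(3) = mex{} = 0
G(4) = mex{} = 0
G(5) = mex{0} = 1
G(6) = mex{0,0} = 1
G(7) = mex{0,0} = 1
G(8) = mex{0,0,0} = 1
G(9) = mex{0,0,0} = 1
G(10) = mex{1,0,0} = 2
G(11) = mex{1,1,0} = 2
G(12) = mex{1,1,0} = 2
G(13) = mex{1,1,1} = 0
G(14) = mex{1,1,1} = 0
G(15) = mex{2,1,1} = 0
G(16) = mex{2,2,1} = 0
G(17) = mex{2,2,1} = 0
G(18) = mex{0,2,2} = 1
G(19) = mex{0,0,2} = 1
G(20) = mex{0,0,2} = 1
G(21) = mex{0,0,0} = 1
G(22) = mex{0,0,0} = 1
G(23) = mex{1,0,0} = 2
G(24) = mex{1,1,0} = 2
G(25) = mex{1,1,0} = 2
Pile A: G(11) = 2.
Pile B: G(25) = 2.
Combined Grundy value = 2 ⊕ 2 = 0.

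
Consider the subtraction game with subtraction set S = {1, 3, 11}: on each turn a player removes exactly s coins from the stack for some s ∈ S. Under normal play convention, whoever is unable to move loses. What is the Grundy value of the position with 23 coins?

n :  0  1  2  3  4  5  6  7  8  9 10 11 12 13 14 15 16 17 18 19 20 21 22 23
G :  0  1  0  1  0  1  0  1  0  1  0  1  0  1  0  1  0  1  0  1  0  1  0  1

1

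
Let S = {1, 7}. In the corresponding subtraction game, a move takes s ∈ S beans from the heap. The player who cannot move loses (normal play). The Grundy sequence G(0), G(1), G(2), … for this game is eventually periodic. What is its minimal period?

2

n :  0  1  2  3  4  5  6  7  8  9 10 11 12 13 14
G :  0  1  0  1  0  1  0  1  0  1  0  1  0  1  0
G(n+2) = G(n) holds for n = 0,…,6 (a full window of length max(S) = 7), so the sequence is purely periodic with period 2.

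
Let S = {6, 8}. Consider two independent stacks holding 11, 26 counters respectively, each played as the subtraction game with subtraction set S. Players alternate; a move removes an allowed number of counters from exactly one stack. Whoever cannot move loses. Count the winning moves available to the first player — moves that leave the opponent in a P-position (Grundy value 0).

All stacks use S = {6, 8}:
G(0) = 0
G(1) = mex{} = 0
G(2) = mex{} = 0
G(3) = mex{} = 0
G(4) = mex{} = 0
G(5) = mex{} = 0
G(6) = mex{0} = 1
G(7) = mex{0} = 1
G(8) = mex{0,0} = 1
G(9) = mex{0,0} = 1
G(10) = mex{0,0} = 1
G(11) = mex{0,0} = 1
G(12) = mex{1,0} = 2
G(13) = mex{1,0} = 2
G(14) = mex{1,1} = 0
G(15) = mex{1,1} = 0
G(16) = mex{1,1} = 0
G(17) = mex{1,1} = 0
G(18) = mex{2,1} = 0
G(19) = mex{2,1} = 0
G(20) = mex{0,2} = 1
G(21) = mex{0,2} = 1
G(22) = mex{0,0} = 1
G(23) = mex{0,0} = 1
G(24) = mex{0,0} = 1
G(25) = mex{0,0} = 1
G(26) = mex{1,0} = 2
Stack A: G(11) = 1.
Stack B: G(26) = 2.
Combined Grundy value = 1 ⊕ 2 = 3.
A winning move leaves total XOR = 0, i.e. changes one component's Grundy value g to g ⊕ X where X is the current total.
Stack A: need g' = 1⊕3 = 2. Options: 11−6→G=0, 11−8→G=0. Hits: 0.
Stack B: need g' = 2⊕3 = 1. Options: 26−6→G=1, 26−8→G=0. Hits: 1.

1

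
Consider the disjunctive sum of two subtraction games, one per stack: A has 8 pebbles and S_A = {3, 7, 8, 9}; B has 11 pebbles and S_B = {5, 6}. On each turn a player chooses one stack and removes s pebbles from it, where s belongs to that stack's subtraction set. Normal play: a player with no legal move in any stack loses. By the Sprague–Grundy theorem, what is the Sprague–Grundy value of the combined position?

Stack A, S = {3, 7, 8, 9}:
G(0) = 0
G(1) = mex{} = 0
G(2) = mex{} = 0
G(3) = mex{0} = 1
G(4) = mex{0} = 1
G(5) = mex{0} = 1
G(6) = mex{1} = 0
G(7) = mex{1,0} = 2
G(8) = mex{1,0,0} = 2
G_A(8) = 2.
Stack B, S = {5, 6}:
G(0) = 0
G(1) = mex{} = 0
G(2) = mex{} = 0
G(3) = mex{} = 0
G(4) = mex{} = 0
G(5) = mex{0} = 1
G(6) = mex{0,0} = 1
G(7) = mex{0,0} = 1
G(8) = mex{0,0} = 1
G(9) = mex{0,0} = 1
G(10) = mex{1,0} = 2
G(11) = mex{1,1} = 0
G_B(11) = 0.
Combined Grundy value = 2 ⊕ 0 = 2.

2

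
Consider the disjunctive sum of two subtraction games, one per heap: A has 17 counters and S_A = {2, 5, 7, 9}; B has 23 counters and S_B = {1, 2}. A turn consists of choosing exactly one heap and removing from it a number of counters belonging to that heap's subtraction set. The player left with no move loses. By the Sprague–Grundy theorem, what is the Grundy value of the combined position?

Heap A, S = {2, 5, 7, 9}:
n :  0  1  2  3  4  5  6  7  8  9 10 11 12 13 14 15 16 17
G :  0  0  1  1  0  2  1  3  2  2  3  3  0  4  1  0  0  1
G_A(17) = 1.
Heap B, S = {1, 2}:
G(0) = 0
G(1) = mex{0} = 1
G(2) = mex{1,0} = 2
G(3) = mex{2,1} = 0
G(4) = mex{0,2} = 1
G(5) = mex{1,0} = 2
G(6) = mex{2,1} = 0
G(7) = mex{0,2} = 1
G(8) = mex{1,0} = 2
G(9) = mex{2,1} = 0
G(10) = mex{0,2} = 1
G(11) = mex{1,0} = 2
G(12) = mex{2,1} = 0
G(13) = mex{0,2} = 1
G(14) = mex{1,0} = 2
G(15) = mex{2,1} = 0
G(16) = mex{0,2} = 1
G(17) = mex{1,0} = 2
G(18) = mex{2,1} = 0
G(19) = mex{0,2} = 1
G(20) = mex{1,0} = 2
G(21) = mex{2,1} = 0
G(22) = mex{0,2} = 1
G(23) = mex{1,0} = 2
G_B(23) = 2.
Combined Grundy value = 1 ⊕ 2 = 3.

3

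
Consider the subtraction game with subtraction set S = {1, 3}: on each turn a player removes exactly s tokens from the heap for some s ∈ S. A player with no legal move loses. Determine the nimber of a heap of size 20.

0

n :  0  1  2  3  4  5  6  7  8  9 10 11 12 13 14 15 16 17 18 19 20
G :  0  1  0  1  0  1  0  1  0  1  0  1  0  1  0  1  0  1  0  1  0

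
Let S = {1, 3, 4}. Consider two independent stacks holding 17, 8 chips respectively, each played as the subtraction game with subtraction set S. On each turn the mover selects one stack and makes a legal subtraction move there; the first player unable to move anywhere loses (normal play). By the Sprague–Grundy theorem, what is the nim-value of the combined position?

All stacks use S = {1, 3, 4}:
G(0) = 0
G(1) = mex{0} = 1
G(2) = mex{1} = 0
G(3) = mex{0,0} = 1
G(4) = mex{1,1,0} = 2
G(5) = mex{2,0,1} = 3
G(6) = mex{3,1,0} = 2
G(7) = mex{2,2,1} = 0
G(8) = mex{0,3,2} = 1
G(9) = mex{1,2,3} = 0
G(10) = mex{0,0,2} = 1
G(11) = mex{1,1,0} = 2
G(12) = mex{2,0,1} = 3
G(13) = mex{3,1,0} = 2
G(14) = mex{2,2,1} = 0
G(15) = mex{0,3,2} = 1
G(16) = mex{1,2,3} = 0
G(17) = mex{0,0,2} = 1
Stack A: G(17) = 1.
Stack B: G(8) = 1.
Combined Grundy value = 1 ⊕ 1 = 0.

0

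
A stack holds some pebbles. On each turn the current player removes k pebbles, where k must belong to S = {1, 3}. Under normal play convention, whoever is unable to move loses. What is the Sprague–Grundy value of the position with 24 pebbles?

n :  0  1  2  3  4  5  6  7  8  9 10 11 12 13 14 15 16 17 18 19 20 21 22 23 24
G :  0  1  0  1  0  1  0  1  0  1  0  1  0  1  0  1  0  1  0  1  0  1  0  1  0

0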